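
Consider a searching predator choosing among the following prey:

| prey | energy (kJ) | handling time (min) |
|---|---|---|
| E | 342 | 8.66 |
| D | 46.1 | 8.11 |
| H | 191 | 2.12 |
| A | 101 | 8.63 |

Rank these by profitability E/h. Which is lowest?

D

Profitability E/h (kJ/min): E = 342/8.66 = 39.5, D = 46.1/8.11 = 5.68, H = 191/2.12 = 90.1, A = 101/8.63 = 11.7.
Ranked: H > E > A > D.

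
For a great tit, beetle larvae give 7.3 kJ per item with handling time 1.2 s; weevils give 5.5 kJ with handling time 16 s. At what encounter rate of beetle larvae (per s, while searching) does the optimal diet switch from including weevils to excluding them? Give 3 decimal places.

Drop weevils once their profitability E₂/h₂ falls below the rate achievable on beetle larvae alone: E₂/h₂ = λE₁/(1 + λh₁).
Solve for λ: λE₁h₂ = E₂(1 + λh₁) → λ(E₁h₂ − E₂h₁) = E₂ → λ = E₂/(E₁h₂ − E₂h₁).
λ = 5.5/(7.3×16 − 5.5×1.2) = 5.5/110.2 = 0.04991 per s.

0.050 per s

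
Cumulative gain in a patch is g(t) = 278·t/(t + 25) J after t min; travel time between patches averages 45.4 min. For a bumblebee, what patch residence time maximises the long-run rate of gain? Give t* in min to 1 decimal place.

33.7 min

By the marginal value theorem, leave when the instantaneous gain rate g'(t) equals the habitat-wide average g(t)/(T + t).
g'(t) = 278·25/(t + 25)². Setting 278·25/(t+25)² = 278t/[(t+25)(45.4+t)] gives 25(45.4+t) = t(t+25), so t² = 25×45.4 = 1135.
t* = √1135 = 33.69 min.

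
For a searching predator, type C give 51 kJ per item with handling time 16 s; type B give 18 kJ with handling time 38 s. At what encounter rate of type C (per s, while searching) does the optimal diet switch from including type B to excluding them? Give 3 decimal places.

0.011 per s

At the threshold, the rate on type C alone equals the profitability of type B: λ·51/(1 + λ·16) = 18/38 = 0.4737.
Rearranging, λ(51 − 0.4737×16) = 0.4737, so λ = 0.4737/43.42 = 0.01091 per s.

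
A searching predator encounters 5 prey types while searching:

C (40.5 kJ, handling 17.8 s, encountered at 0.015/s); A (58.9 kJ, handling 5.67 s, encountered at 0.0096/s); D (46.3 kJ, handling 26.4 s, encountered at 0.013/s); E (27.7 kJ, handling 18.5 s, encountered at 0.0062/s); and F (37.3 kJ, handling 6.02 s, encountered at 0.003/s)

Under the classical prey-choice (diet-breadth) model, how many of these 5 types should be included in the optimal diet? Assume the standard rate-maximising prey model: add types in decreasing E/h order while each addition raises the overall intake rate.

5

Rank by E/h (kJ/s): A 10.4, F 6.2, C 2.28, D 1.75, E 1.5. Include each in turn until the next type's E/h falls below the running intake rate.
Rate on top 1: 0.5363. F: 6.2 > 0.5363 → include.
Rate on top 2: 0.6316. C: 2.28 > 0.6316 → include.
Rate on top 3: 0.9592. D: 1.75 > 0.9592 → include.
Rate on top 4: 1.121. E: 1.5 > 1.121 → include.
Optimal diet: A, F, C, D, E — 5 of 5 types.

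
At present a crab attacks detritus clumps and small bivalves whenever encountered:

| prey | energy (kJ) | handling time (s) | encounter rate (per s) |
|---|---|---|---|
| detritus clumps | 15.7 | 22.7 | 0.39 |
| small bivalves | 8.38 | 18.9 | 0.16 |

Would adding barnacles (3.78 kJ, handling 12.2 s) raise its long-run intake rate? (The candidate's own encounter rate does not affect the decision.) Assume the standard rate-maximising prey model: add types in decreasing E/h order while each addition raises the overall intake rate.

On detritus clumps and small bivalves alone, R = ΣλE/(1+Σλh) = 7.464/12.88 = 0.5796 kJ/s.
barnacles: E/h = 3.78/12.2 = 0.3098 kJ/s.
0.3098 < 0.5796, so adding barnacles would lower the average — exclude it.

No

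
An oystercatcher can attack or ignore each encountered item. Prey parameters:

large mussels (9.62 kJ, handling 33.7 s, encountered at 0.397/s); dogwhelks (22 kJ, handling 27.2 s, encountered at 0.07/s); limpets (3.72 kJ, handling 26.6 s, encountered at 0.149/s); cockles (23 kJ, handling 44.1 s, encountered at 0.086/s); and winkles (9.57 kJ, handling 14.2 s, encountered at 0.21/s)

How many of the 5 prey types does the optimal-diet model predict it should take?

E/h in descending order: dogwhelks 0.809, winkles 0.674, cockles 0.522, large mussels 0.285, limpets 0.14 kJ/s. The optimal diet is the largest prefix of this list for which every included type satisfies E_i/h_i > R on the types above it.
Rate on top 1: 0.5303. winkles: 0.674 > 0.5303 → include.
Rate on top 2: 0.6031. cockles: 0.522 < 0.6031 → exclude; stop.
Optimal diet: dogwhelks, winkles — 2 of 5 types.

2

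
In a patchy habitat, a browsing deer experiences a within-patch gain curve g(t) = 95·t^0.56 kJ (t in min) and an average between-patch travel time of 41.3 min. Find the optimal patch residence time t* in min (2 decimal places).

52.56 min

Optimal t* satisfies g'(t*) = g(t*)/(T + t*).
g'(t) = 0.56·95·t^-0.44. Setting 0.56·95·t^-0.44 = 95·t^0.56/(41.3+t) gives 0.56(41.3+t) = t, so 0.44·t = 0.56×41.3.
t* = 0.56×41.3/0.44 = 52.56 min.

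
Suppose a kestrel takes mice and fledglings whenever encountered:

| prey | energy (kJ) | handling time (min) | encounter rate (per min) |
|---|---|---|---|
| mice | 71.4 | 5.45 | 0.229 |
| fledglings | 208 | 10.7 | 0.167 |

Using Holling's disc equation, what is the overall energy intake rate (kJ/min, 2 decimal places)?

12.66 kJ/min

Energy encountered per unit search time: 0.229×71.4 + 0.167×208 = 51.09 kJ/min.
Handling time per unit search time: 0.229×5.45 + 0.167×10.7 = 3.035.
Rate = 51.09/(1 + 3.035) = 12.66 kJ/min.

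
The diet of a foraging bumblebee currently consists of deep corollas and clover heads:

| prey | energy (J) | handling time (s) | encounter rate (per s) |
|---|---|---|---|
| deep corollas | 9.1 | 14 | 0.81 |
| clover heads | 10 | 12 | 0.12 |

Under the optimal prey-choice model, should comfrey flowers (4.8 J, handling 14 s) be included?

No

On deep corollas and clover heads alone, R = ΣλE/(1+Σλh) = 8.571/13.78 = 0.622 J/s.
Profitability of comfrey flowers: 4.8/14 = 0.3429 J/s.
Since 0.3429 < R, time spent handling comfrey flowers is better spent searching.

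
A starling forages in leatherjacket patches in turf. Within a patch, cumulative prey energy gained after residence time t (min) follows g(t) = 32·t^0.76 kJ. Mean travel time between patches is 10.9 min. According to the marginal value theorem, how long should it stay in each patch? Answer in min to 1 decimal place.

34.5 min

Optimal t* satisfies g'(t*) = g(t*)/(T + t*).
g'(t) = 0.76·32·t^-0.24. Setting 0.76·32·t^-0.24 = 32·t^0.76/(10.9+t) gives 0.76(10.9+t) = t, so 0.24·t = 0.76×10.9.
t* = 0.76×10.9/0.24 = 34.52 min.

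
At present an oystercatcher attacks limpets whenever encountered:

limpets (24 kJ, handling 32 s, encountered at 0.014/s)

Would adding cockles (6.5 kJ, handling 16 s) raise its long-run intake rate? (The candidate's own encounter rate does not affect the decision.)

Current rate: (0.014×24)/(1 + 0.014×32) = 0.232 kJ/s.
Profitability of cockles: 6.5/16 = 0.4062 kJ/s.
Since 0.4062 > R, including cockles increases the long-run rate.

Yes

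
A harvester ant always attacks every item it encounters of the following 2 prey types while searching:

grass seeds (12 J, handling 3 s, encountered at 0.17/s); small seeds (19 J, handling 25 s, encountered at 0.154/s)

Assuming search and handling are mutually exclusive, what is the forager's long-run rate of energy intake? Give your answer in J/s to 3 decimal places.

R = Σλ_iE_i / (1 + Σλ_ih_i)
Numerator: 0.17×12 + 0.154×19 = 4.966
Denominator: 1 + 0.17×3 + 0.154×25 = 5.36
R = 4.966/5.36 = 0.9265 J/s

0.926 J/s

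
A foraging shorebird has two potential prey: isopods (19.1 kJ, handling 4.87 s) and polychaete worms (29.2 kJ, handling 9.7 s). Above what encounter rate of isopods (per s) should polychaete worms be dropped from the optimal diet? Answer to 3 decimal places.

0.678 per s

The zero-one rule: include polychaete worms iff E₂/h₂ > λE₁/(1+λh₁). Equality gives the switch point.
λE₁h₂ = E₂ + λE₂h₁ ⇒ λ = E₂/(E₁h₂ − E₂h₁) = 29.2/(185.3 − 142.2) = 0.678 per s.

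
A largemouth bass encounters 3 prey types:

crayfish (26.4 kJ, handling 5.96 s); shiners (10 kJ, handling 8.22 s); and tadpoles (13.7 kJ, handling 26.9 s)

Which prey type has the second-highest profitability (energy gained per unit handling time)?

In descending order of E/h:
crayfish: 26.4/5.96 = 4.43 kJ/s
shiners: 10/8.22 = 1.22 kJ/s
tadpoles: 13.7/26.9 = 0.509 kJ/s

shiners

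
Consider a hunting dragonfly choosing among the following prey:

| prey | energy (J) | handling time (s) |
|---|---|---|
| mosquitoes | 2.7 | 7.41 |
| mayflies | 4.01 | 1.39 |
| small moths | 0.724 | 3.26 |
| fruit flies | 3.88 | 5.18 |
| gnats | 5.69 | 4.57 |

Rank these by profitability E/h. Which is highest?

Profitability E/h (J/s): mosquitoes = 2.7/7.41 = 0.364, mayflies = 4.01/1.39 = 2.88, small moths = 0.724/3.26 = 0.222, fruit flies = 3.88/5.18 = 0.749, gnats = 5.69/4.57 = 1.25.
Ranked: mayflies > gnats > fruit flies > mosquitoes > small moths.

mayflies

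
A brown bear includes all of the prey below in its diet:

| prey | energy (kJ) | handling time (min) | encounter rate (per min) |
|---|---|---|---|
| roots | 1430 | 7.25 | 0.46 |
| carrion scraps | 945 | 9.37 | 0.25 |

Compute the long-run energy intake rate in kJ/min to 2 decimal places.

R = Σλ_iE_i / (1 + Σλ_ih_i)
Numerator: 0.46×1430 + 0.25×945 = 894.1
Denominator: 1 + 0.46×7.25 + 0.25×9.37 = 6.678
R = 894.1/6.678 = 133.9 kJ/min

133.89 kJ/min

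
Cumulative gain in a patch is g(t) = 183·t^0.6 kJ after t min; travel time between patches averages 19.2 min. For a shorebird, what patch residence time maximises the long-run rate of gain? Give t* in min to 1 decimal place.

28.8 min

Maximise g(t)/(T+t): set derivative to zero → g'(t)(T+t) = g(t).
g'(t) = 0.6·183·t^-0.4. Setting 0.6·183·t^-0.4 = 183·t^0.6/(19.2+t) gives 0.6(19.2+t) = t, so 0.40·t = 0.6×19.2.
t* = 0.6×19.2/0.40 = 28.8 min.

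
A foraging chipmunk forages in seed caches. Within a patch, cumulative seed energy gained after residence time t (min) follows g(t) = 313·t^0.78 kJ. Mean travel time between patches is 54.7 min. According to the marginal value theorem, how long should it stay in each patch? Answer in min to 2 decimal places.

Optimal t* satisfies g'(t*) = g(t*)/(T + t*).
g'(t) = 0.78·313·t^-0.22. Setting 0.78·313·t^-0.22 = 313·t^0.78/(54.7+t) gives 0.78(54.7+t) = t, so 0.22·t = 0.78×54.7.
t* = 0.78×54.7/0.22 = 193.9 min.

193.94 min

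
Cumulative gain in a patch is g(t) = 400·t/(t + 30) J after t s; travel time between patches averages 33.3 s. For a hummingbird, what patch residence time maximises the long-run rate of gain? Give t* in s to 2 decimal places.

31.61 s

By the marginal value theorem, leave when the instantaneous gain rate g'(t) equals the habitat-wide average g(t)/(T + t).
g'(t) = 400·30/(t + 30)². Setting 400·30/(t+30)² = 400t/[(t+30)(33.3+t)] gives 30(33.3+t) = t(t+30), so t² = 30×33.3 = 999.
t* = √999 = 31.61 s.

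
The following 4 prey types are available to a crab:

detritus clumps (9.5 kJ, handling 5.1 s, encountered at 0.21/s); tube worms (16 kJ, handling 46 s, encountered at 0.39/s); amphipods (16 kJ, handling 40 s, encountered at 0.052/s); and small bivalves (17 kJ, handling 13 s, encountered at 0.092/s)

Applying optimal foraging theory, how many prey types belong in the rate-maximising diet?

E/h in descending order: detritus clumps 1.86, small bivalves 1.31, amphipods 0.4, tube worms 0.348 kJ/s. The optimal diet is the largest prefix of this list for which every included type satisfies E_i/h_i > R on the types above it.
Rate on top 1: 0.9633. small bivalves: 1.31 > 0.9633 → include.
Rate on top 2: 1.089. amphipods: 0.4 < 1.089 → exclude; stop.
Optimal diet: detritus clumps, small bivalves — 2 of 4 types.

2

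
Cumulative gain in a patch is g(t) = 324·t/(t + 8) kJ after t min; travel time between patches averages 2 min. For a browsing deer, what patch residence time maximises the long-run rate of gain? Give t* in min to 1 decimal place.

4.0 min

Optimal t* satisfies g'(t*) = g(t*)/(T + t*).
g'(t) = 324·8/(t + 8)². Setting 324·8/(t+8)² = 324t/[(t+8)(2+t)] gives 8(2+t) = t(t+8), so t² = 8×2 = 16.
t* = √16 = 4 min.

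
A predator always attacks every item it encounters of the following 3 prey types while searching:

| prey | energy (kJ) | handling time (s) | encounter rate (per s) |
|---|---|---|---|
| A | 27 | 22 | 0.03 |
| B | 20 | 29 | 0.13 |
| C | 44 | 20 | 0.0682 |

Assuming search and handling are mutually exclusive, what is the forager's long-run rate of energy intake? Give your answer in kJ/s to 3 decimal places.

0.944 kJ/s

R = Σλ_iE_i / (1 + Σλ_ih_i)
Numerator: 0.03×27 + 0.13×20 + 0.0682×44 = 6.411
Denominator: 1 + 0.03×22 + 0.13×29 + 0.0682×20 = 6.794
R = 6.411/6.794 = 0.9436 kJ/s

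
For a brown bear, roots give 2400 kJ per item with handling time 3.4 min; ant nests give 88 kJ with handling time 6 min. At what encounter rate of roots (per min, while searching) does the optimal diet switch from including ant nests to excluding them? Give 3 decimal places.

0.006 per min

The zero-one rule: include ant nests iff E₂/h₂ > λE₁/(1+λh₁). Equality gives the switch point.
λE₁h₂ = E₂ + λE₂h₁ ⇒ λ = E₂/(E₁h₂ − E₂h₁) = 88/(1.44e+04 − 299.2) = 0.006241 per min.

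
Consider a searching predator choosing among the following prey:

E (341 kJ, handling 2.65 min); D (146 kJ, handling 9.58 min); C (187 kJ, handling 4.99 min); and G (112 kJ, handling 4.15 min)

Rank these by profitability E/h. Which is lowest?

D

In descending order of E/h:
E: 341/2.65 = 129 kJ/min
C: 187/4.99 = 37.5 kJ/min
G: 112/4.15 = 27 kJ/min
D: 146/9.58 = 15.2 kJ/min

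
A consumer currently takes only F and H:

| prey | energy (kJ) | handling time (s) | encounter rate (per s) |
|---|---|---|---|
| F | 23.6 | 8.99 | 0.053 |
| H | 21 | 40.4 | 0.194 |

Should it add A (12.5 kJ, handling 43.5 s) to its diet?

No

On F and H alone, R = ΣλE/(1+Σλh) = 5.325/9.314 = 0.5717 kJ/s.
Profitability of A: 12.5/43.5 = 0.2874 kJ/s.
Since 0.2874 < R, time spent handling A is better spent searching.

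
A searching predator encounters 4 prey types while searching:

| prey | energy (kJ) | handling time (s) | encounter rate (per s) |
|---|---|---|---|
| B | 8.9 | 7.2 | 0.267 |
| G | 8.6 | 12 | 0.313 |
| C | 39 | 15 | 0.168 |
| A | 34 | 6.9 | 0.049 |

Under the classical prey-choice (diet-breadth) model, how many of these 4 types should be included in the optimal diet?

E/h in descending order: A 4.93, C 2.6, B 1.24, G 0.717 kJ/s. The optimal diet is the largest prefix of this list for which every included type satisfies E_i/h_i > R on the types above it.
Rate on top 1: 1.245. C: 2.6 > 1.245 → include.
Rate on top 2: 2.13. B: 1.24 < 2.13 → exclude; stop.
Optimal diet: A, C — 2 of 4 types.

2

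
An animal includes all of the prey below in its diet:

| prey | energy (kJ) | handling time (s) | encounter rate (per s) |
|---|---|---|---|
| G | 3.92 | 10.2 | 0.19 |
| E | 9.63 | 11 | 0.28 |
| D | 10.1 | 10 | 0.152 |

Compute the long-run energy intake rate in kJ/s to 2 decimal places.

0.66 kJ/s

Energy encountered per unit search time: 0.19×3.92 + 0.28×9.63 + 0.152×10.1 = 4.976 kJ/s.
Handling time per unit search time: 0.19×10.2 + 0.28×11 + 0.152×10 = 6.538.
Rate = 4.976/(1 + 6.538) = 0.6602 kJ/s.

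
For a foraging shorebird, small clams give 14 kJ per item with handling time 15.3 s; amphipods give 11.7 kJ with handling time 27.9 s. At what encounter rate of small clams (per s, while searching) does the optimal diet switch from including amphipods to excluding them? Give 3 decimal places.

0.055 per s

Drop amphipods once their profitability E₂/h₂ falls below the rate achievable on small clams alone: E₂/h₂ = λE₁/(1 + λh₁).
Solve for λ: λE₁h₂ = E₂(1 + λh₁) → λ(E₁h₂ − E₂h₁) = E₂ → λ = E₂/(E₁h₂ − E₂h₁).
λ = 11.7/(14×27.9 − 11.7×15.3) = 11.7/211.6 = 0.0553 per s.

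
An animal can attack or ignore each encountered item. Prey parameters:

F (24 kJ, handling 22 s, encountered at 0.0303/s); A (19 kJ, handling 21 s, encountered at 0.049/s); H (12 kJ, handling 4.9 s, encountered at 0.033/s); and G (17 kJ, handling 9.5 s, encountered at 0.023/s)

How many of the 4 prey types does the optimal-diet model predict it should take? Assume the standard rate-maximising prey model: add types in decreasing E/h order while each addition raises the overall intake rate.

E/h in descending order: H 2.45, G 1.79, F 1.09, A 0.905 kJ/s. The optimal diet is the largest prefix of this list for which every included type satisfies E_i/h_i > R on the types above it.
Rate on top 1: 0.3409. G: 1.79 > 0.3409 → include.
Rate on top 2: 0.5702. F: 1.09 > 0.5702 → include.
Rate on top 3: 0.7398. A: 0.905 > 0.7398 → include.
Optimal diet: H, G, F, A — 4 of 4 types.

4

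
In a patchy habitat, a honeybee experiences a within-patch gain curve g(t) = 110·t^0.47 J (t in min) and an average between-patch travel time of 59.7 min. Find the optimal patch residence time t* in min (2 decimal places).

52.94 min

Optimal t* satisfies g'(t*) = g(t*)/(T + t*).
g'(t) = 0.47·110·t^-0.53. Setting 0.47·110·t^-0.53 = 110·t^0.47/(59.7+t) gives 0.47(59.7+t) = t, so 0.53·t = 0.47×59.7.
t* = 0.47×59.7/0.53 = 52.94 min.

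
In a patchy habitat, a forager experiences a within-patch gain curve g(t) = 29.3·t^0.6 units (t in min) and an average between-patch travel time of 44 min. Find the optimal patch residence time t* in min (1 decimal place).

66.0 min

By the marginal value theorem, leave when the instantaneous gain rate g'(t) equals the habitat-wide average g(t)/(T + t).
g'(t) = 0.6·29.3·t^-0.4. Setting 0.6·29.3·t^-0.4 = 29.3·t^0.6/(44+t) gives 0.6(44+t) = t, so 0.40·t = 0.6×44.
t* = 0.6×44/0.40 = 66 min.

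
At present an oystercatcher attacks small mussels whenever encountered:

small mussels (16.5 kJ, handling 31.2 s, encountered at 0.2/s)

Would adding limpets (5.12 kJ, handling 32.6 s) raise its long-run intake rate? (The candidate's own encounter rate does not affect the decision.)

No

Current rate: (0.2×16.5)/(1 + 0.2×31.2) = 0.4558 kJ/s.
limpets: E/h = 5.12/32.6 = 0.1571 kJ/s.
Since 0.1571 < R, time spent handling limpets is better spent searching.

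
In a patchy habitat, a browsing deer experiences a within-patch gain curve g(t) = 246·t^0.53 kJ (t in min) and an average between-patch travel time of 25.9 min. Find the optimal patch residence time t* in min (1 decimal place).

29.2 min

Maximise g(t)/(T+t): set derivative to zero → g'(t)(T+t) = g(t).
g'(t) = 0.53·246·t^-0.47. Setting 0.53·246·t^-0.47 = 246·t^0.53/(25.9+t) gives 0.53(25.9+t) = t, so 0.47·t = 0.53×25.9.
t* = 0.53×25.9/0.47 = 29.21 min.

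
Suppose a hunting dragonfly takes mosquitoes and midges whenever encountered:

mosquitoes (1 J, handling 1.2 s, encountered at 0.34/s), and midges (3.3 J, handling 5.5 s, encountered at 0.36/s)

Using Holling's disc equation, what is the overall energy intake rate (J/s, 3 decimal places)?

0.451 J/s

R = Σλ_iE_i / (1 + Σλ_ih_i)
Numerator: 0.34×1 + 0.36×3.3 = 1.528
Denominator: 1 + 0.34×1.2 + 0.36×5.5 = 3.388
R = 1.528/3.388 = 0.451 J/s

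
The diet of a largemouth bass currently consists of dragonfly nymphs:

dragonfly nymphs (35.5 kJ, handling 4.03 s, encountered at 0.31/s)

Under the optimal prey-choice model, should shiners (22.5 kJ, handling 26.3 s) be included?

No

On dragonfly nymphs alone, R = ΣλE/(1+Σλh) = 11.01/2.249 = 4.893 kJ/s.
Profitability of shiners: 22.5/26.3 = 0.8555 kJ/s.
0.8555 < 4.893, so adding shiners would lower the average — exclude it.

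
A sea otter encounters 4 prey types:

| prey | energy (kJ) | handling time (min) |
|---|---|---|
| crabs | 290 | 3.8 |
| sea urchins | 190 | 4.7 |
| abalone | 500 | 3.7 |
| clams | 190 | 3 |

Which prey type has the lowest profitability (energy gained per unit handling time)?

sea urchins

Profitability E/h (kJ/min): crabs = 290/3.8 = 76.3, sea urchins = 190/4.7 = 40.4, abalone = 500/3.7 = 135, clams = 190/3 = 63.3.
Ranked: abalone > crabs > clams > sea urchins.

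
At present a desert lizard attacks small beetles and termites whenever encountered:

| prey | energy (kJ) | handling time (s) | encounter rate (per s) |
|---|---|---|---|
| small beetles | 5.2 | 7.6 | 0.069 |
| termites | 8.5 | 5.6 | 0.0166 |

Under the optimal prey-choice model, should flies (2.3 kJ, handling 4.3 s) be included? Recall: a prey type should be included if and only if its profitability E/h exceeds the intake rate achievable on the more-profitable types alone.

Current rate: (0.069×5.2 + 0.0166×8.5)/(1 + 0.069×7.6 + 0.0166×5.6) = 0.3091 kJ/s.
Profitability of flies: 2.3/4.3 = 0.5349 kJ/s.
Since 0.5349 > R, including flies increases the long-run rate.

Yes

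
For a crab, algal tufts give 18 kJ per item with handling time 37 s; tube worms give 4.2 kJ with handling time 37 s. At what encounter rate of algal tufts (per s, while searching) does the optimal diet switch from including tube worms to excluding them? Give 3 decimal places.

At the threshold, the rate on algal tufts alone equals the profitability of tube worms: λ·18/(1 + λ·37) = 4.2/37 = 0.1135.
Rearranging, λ(18 − 0.1135×37) = 0.1135, so λ = 0.1135/13.8 = 0.008226 per s.

0.008 per s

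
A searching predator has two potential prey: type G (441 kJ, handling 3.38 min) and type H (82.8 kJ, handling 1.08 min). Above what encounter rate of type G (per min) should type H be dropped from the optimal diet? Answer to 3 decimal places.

The zero-one rule: include type H iff E₂/h₂ > λE₁/(1+λh₁). Equality gives the switch point.
λE₁h₂ = E₂ + λE₂h₁ ⇒ λ = E₂/(E₁h₂ − E₂h₁) = 82.8/(476.3 − 279.9) = 0.4216 per min.

0.422 per min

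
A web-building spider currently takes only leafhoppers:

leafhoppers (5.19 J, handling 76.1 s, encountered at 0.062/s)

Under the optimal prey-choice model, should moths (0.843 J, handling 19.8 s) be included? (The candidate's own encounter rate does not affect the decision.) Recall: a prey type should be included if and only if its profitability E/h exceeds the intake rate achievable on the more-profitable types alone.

Intake rate on the current diet: R = (0.062×5.19) / (1 + 0.062×76.1) = 0.3218/5.718 = 0.05627 J/s.
moths: E/h = 0.843/19.8 = 0.04258 J/s.
Since 0.04258 < R, time spent handling moths is better spent searching.

No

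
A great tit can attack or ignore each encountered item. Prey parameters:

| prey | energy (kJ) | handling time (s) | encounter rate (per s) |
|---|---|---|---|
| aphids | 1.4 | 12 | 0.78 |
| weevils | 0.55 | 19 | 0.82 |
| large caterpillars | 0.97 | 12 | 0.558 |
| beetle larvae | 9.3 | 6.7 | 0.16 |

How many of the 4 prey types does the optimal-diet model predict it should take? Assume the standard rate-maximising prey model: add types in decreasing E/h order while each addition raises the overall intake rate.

1

Profitabilities (E/h, kJ/s): beetle larvae 1.39, aphids 0.117, large caterpillars 0.0808, weevils 0.0289. Add prey in this order while the next type's profitability exceeds the intake rate on those already taken.
Rate on top 1: 0.7181. aphids: 0.117 < 0.7181 → exclude; stop.
Optimal diet: beetle larvae — 1 of 4 types.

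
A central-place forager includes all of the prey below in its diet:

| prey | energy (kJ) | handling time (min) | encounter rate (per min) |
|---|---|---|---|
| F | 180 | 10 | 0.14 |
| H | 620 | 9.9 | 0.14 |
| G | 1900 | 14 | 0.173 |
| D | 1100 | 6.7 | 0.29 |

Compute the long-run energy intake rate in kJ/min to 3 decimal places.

93.203 kJ/min

R = Σλ_iE_i / (1 + Σλ_ih_i)
Numerator: 0.14×180 + 0.14×620 + 0.173×1900 + 0.29×1100 = 759.7
Denominator: 1 + 0.14×10 + 0.14×9.9 + 0.173×14 + 0.29×6.7 = 8.151
R = 759.7/8.151 = 93.2 kJ/min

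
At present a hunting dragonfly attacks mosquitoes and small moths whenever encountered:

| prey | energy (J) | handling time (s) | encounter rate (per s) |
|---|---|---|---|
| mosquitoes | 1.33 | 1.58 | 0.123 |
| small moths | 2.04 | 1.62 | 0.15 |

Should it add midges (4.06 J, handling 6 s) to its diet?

Current rate: (0.123×1.33 + 0.15×2.04)/(1 + 0.123×1.58 + 0.15×1.62) = 0.3267 J/s.
midges: E/h = 4.06/6 = 0.6767 J/s.
0.6767 > 0.3267, so adding midges raises the average — include it.

Yes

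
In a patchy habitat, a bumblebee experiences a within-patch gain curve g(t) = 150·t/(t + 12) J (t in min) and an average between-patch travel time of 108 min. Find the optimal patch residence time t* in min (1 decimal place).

36.0 min

By the marginal value theorem, leave when the instantaneous gain rate g'(t) equals the habitat-wide average g(t)/(T + t).
g'(t) = 150·12/(t + 12)². Setting 150·12/(t+12)² = 150t/[(t+12)(108+t)] gives 12(108+t) = t(t+12), so t² = 12×108 = 1296.
t* = √1296 = 36 min.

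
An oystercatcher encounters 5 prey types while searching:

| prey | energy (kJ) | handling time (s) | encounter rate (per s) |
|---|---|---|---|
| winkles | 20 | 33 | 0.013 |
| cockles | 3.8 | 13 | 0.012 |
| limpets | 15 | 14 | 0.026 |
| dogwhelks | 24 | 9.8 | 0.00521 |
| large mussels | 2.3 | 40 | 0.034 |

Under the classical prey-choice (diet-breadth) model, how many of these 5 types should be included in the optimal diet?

Profitabilities (E/h, kJ/s): dogwhelks 2.45, limpets 1.07, winkles 0.606, cockles 0.292, large mussels 0.0575. Add prey in this order while the next type's profitability exceeds the intake rate on those already taken.
Rate on top 1: 0.119. limpets: 1.07 > 0.119 → include.
Rate on top 2: 0.364. winkles: 0.606 > 0.364 → include.
Rate on top 3: 0.4203. cockles: 0.292 < 0.4203 → exclude; stop.
Optimal diet: dogwhelks, limpets, winkles — 3 of 5 types.

3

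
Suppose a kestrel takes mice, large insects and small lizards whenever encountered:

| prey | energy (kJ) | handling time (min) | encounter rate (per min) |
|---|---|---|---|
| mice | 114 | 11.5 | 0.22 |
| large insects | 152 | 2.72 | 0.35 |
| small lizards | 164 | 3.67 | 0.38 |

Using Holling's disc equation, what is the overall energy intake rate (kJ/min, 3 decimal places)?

R = (0.22×114 + 0.35×152 + 0.38×164) / (1 + 0.22×11.5 + 0.35×2.72 + 0.38×3.67) = 140.6/5.877 = 23.93 kJ/min.

23.925 kJ/min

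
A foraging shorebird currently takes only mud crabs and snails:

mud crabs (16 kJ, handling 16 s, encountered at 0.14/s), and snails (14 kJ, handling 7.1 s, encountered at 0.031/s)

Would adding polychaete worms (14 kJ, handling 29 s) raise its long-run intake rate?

No

Current rate: (0.14×16 + 0.031×14)/(1 + 0.14×16 + 0.031×7.1) = 0.7728 kJ/s.
polychaete worms: E/h = 14/29 = 0.4828 kJ/s.
Since 0.4828 < R, time spent handling polychaete worms is better spent searching.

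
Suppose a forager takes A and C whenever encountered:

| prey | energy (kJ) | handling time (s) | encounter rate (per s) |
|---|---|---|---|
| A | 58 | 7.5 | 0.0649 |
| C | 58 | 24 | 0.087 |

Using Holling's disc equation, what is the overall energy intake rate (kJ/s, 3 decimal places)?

Energy encountered per unit search time: 0.0649×58 + 0.087×58 = 8.81 kJ/s.
Handling time per unit search time: 0.0649×7.5 + 0.087×24 = 2.575.
Rate = 8.81/(1 + 2.575) = 2.465 kJ/s.

2.465 kJ/s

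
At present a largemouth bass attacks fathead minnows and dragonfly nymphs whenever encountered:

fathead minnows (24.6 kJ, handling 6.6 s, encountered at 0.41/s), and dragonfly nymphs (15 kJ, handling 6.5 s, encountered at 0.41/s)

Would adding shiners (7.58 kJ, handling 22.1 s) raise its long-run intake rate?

Current rate: (0.41×24.6 + 0.41×15)/(1 + 0.41×6.6 + 0.41×6.5) = 2.548 kJ/s.
Profitability of shiners: 7.58/22.1 = 0.343 kJ/s.
Since 0.343 < R, time spent handling shiners is better spent searching.

No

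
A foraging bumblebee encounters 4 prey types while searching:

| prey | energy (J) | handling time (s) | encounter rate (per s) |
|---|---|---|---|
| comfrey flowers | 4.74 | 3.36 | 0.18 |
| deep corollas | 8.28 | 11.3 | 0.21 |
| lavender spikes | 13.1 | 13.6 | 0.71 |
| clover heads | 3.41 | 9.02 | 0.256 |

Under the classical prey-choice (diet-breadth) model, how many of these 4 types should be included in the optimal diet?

2

Profitabilities (E/h, J/s): comfrey flowers 1.41, lavender spikes 0.963, deep corollas 0.733, clover heads 0.378. Add prey in this order while the next type's profitability exceeds the intake rate on those already taken.
Rate on top 1: 0.5317. lavender spikes: 0.963 > 0.5317 → include.
Rate on top 2: 0.9017. deep corollas: 0.733 < 0.9017 → exclude; stop.
Optimal diet: comfrey flowers, lavender spikes — 2 of 4 types.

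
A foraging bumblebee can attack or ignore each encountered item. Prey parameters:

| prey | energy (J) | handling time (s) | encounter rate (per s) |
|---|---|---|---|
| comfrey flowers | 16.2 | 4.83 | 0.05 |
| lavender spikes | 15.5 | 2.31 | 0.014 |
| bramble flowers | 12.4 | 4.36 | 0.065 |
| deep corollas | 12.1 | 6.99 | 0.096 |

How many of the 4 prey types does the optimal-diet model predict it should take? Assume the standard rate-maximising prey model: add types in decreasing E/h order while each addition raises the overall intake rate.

4

Profitabilities (E/h, J/s): lavender spikes 6.71, comfrey flowers 3.35, bramble flowers 2.84, deep corollas 1.73. Add prey in this order while the next type's profitability exceeds the intake rate on those already taken.
Rate on top 1: 0.2102. comfrey flowers: 3.35 > 0.2102 → include.
Rate on top 2: 0.8062. bramble flowers: 2.84 > 0.8062 → include.
Rate on top 3: 1.177. deep corollas: 1.73 > 1.177 → include.
Optimal diet: lavender spikes, comfrey flowers, bramble flowers, deep corollas — 4 of 4 types.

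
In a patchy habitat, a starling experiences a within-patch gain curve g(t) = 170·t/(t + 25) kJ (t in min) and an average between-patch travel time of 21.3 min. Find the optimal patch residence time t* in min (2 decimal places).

23.08 min

Optimal t* satisfies g'(t*) = g(t*)/(T + t*).
g'(t) = 170·25/(t + 25)². Setting 170·25/(t+25)² = 170t/[(t+25)(21.3+t)] gives 25(21.3+t) = t(t+25), so t² = 25×21.3 = 532.5.
t* = √532.5 = 23.08 min.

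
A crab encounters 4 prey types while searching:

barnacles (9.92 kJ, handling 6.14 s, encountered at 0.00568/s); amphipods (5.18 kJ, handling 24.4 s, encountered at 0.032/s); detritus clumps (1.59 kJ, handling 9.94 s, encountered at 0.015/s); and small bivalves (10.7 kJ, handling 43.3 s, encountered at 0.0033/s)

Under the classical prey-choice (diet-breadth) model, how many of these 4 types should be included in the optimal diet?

Rank by E/h (kJ/s): barnacles 1.62, small bivalves 0.247, amphipods 0.212, detritus clumps 0.16. Include each in turn until the next type's E/h falls below the running intake rate.
Rate on top 1: 0.05445. small bivalves: 0.247 > 0.05445 → include.
Rate on top 2: 0.07782. amphipods: 0.212 > 0.07782 → include.
Rate on top 3: 0.1314. detritus clumps: 0.16 > 0.1314 → include.
Optimal diet: barnacles, small bivalves, amphipods, detritus clumps — 4 of 4 types.

4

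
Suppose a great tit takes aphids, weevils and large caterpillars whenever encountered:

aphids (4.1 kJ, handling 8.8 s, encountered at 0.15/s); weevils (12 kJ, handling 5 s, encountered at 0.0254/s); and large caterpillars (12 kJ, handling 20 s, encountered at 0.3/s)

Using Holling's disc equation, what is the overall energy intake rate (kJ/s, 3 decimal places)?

R = Σλ_iE_i / (1 + Σλ_ih_i)
Numerator: 0.15×4.1 + 0.0254×12 + 0.3×12 = 4.52
Denominator: 1 + 0.15×8.8 + 0.0254×5 + 0.3×20 = 8.447
R = 4.52/8.447 = 0.5351 kJ/s

0.535 kJ/s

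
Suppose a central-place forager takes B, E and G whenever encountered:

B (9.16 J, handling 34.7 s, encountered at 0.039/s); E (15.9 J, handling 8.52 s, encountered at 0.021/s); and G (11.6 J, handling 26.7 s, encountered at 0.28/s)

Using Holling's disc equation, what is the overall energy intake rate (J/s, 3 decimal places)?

R = (0.039×9.16 + 0.021×15.9 + 0.28×11.6) / (1 + 0.039×34.7 + 0.021×8.52 + 0.28×26.7) = 3.939/10.01 = 0.3936 J/s.

0.394 J/s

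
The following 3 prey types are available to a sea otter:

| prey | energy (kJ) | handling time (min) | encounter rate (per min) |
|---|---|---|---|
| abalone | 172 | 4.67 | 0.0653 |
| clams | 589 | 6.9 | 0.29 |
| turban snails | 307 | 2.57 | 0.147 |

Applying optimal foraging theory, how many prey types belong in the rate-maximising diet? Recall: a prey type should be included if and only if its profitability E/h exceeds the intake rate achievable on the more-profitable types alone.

2

E/h in descending order: turban snails 119, clams 85.4, abalone 36.8 kJ/min. The optimal diet is the largest prefix of this list for which every included type satisfies E_i/h_i > R on the types above it.
Rate on top 1: 32.75. clams: 85.4 > 32.75 → include.
Rate on top 2: 63.91. abalone: 36.8 < 63.91 → exclude; stop.
Optimal diet: turban snails, clams — 2 of 3 types.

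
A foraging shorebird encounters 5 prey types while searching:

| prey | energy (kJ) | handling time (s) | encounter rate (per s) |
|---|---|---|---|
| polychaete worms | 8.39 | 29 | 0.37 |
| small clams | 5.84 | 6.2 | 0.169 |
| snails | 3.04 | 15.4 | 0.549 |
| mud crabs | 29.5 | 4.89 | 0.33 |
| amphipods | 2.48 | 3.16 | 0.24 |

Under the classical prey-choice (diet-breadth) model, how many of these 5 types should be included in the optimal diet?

Profitabilities (E/h, kJ/s): mud crabs 6.03, small clams 0.942, amphipods 0.785, polychaete worms 0.289, snails 0.197. Add prey in this order while the next type's profitability exceeds the intake rate on those already taken.
Rate on top 1: 3.725. small clams: 0.942 < 3.725 → exclude; stop.
Optimal diet: mud crabs — 1 of 5 types.

1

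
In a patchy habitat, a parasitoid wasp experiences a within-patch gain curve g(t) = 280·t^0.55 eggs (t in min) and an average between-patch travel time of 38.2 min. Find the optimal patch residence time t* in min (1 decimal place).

46.7 min

By the marginal value theorem, leave when the instantaneous gain rate g'(t) equals the habitat-wide average g(t)/(T + t).
g'(t) = 0.55·280·t^-0.45. Setting 0.55·280·t^-0.45 = 280·t^0.55/(38.2+t) gives 0.55(38.2+t) = t, so 0.45·t = 0.55×38.2.
t* = 0.55×38.2/0.45 = 46.69 min.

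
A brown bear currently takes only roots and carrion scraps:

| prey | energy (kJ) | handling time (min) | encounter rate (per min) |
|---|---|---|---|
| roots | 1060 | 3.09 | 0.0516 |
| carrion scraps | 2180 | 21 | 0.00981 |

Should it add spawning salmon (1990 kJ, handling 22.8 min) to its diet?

Intake rate on the current diet: R = (0.0516×1060 + 0.00981×2180) / (1 + 0.0516×3.09 + 0.00981×21) = 76.08/1.365 = 55.72 kJ/min.
spawning salmon: E/h = 1990/22.8 = 87.28 kJ/min.
Since 87.28 > R, including spawning salmon increases the long-run rate.

Yes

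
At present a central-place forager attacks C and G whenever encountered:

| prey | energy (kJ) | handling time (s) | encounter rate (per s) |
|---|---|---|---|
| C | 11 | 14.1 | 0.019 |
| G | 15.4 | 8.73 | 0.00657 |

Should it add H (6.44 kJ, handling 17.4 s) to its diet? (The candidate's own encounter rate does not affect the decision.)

Intake rate on the current diet: R = (0.019×11 + 0.00657×15.4) / (1 + 0.019×14.1 + 0.00657×8.73) = 0.3102/1.325 = 0.2341 kJ/s.
H: E/h = 6.44/17.4 = 0.3701 kJ/s.
Since 0.3701 > R, including H increases the long-run rate.

Yes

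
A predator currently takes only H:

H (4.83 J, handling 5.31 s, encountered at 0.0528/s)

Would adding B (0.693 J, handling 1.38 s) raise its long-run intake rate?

Yes

Current rate: (0.0528×4.83)/(1 + 0.0528×5.31) = 0.1992 J/s.
Profitability of B: 0.693/1.38 = 0.5022 J/s.
0.5022 > 0.1992, so adding B raises the average — include it.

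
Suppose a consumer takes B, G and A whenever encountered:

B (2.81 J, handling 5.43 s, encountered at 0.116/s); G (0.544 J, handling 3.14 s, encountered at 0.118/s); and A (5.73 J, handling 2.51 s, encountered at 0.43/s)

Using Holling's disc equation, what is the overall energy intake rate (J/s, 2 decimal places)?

0.93 J/s

Energy encountered per unit search time: 0.116×2.81 + 0.118×0.544 + 0.43×5.73 = 2.854 J/s.
Handling time per unit search time: 0.116×5.43 + 0.118×3.14 + 0.43×2.51 = 2.08.
Rate = 2.854/(1 + 2.08) = 0.9267 J/s.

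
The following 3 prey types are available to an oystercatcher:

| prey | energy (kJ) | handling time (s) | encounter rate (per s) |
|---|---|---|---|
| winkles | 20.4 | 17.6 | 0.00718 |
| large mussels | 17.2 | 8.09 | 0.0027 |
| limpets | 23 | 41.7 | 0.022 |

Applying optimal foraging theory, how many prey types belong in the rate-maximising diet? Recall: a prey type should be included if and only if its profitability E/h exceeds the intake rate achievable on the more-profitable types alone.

Profitabilities (E/h, kJ/s): large mussels 2.13, winkles 1.16, limpets 0.552. Add prey in this order while the next type's profitability exceeds the intake rate on those already taken.
Rate on top 1: 0.04545. winkles: 1.16 > 0.04545 → include.
Rate on top 2: 0.168. limpets: 0.552 > 0.168 → include.
Optimal diet: large mussels, winkles, limpets — 3 of 3 types.

3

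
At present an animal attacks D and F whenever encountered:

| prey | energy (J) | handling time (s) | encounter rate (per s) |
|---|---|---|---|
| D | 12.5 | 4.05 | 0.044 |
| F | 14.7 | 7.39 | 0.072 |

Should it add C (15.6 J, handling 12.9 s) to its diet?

Current rate: (0.044×12.5 + 0.072×14.7)/(1 + 0.044×4.05 + 0.072×7.39) = 0.9404 J/s.
C: E/h = 15.6/12.9 = 1.209 J/s.
1.209 > 0.9404, so adding C raises the average — include it.

Yes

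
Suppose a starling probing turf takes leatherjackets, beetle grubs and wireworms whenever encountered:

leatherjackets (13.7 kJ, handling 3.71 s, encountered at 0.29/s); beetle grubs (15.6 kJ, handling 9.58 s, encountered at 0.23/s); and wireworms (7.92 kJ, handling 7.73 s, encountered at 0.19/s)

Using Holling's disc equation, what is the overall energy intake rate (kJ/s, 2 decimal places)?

1.58 kJ/s

R = Σλ_iE_i / (1 + Σλ_ih_i)
Numerator: 0.29×13.7 + 0.23×15.6 + 0.19×7.92 = 9.066
Denominator: 1 + 0.29×3.71 + 0.23×9.58 + 0.19×7.73 = 5.748
R = 9.066/5.748 = 1.577 kJ/s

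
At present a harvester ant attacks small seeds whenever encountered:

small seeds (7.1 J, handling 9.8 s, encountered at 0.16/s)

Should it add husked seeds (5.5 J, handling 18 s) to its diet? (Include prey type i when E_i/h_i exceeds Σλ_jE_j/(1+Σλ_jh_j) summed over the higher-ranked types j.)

Current rate: (0.16×7.1)/(1 + 0.16×9.8) = 0.4424 J/s.
husked seeds: E/h = 5.5/18 = 0.3056 J/s.
0.3056 < 0.4424, so adding husked seeds would lower the average — exclude it.

No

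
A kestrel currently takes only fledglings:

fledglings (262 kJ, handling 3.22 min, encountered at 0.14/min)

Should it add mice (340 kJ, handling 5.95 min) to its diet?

Intake rate on the current diet: R = (0.14×262) / (1 + 0.14×3.22) = 36.68/1.451 = 25.28 kJ/min.
mice: E/h = 340/5.95 = 57.14 kJ/min.
Since 57.14 > R, including mice increases the long-run rate.

Yes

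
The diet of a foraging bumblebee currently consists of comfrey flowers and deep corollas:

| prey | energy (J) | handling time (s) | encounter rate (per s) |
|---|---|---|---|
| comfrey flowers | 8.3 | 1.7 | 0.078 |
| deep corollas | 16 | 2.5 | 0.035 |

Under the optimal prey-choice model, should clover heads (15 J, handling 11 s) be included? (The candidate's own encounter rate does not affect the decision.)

Yes

Intake rate on the current diet: R = (0.078×8.3 + 0.035×16) / (1 + 0.078×1.7 + 0.035×2.5) = 1.207/1.22 = 0.9896 J/s.
Profitability of clover heads: 15/11 = 1.364 J/s.
Since 1.364 > R, including clover heads increases the long-run rate.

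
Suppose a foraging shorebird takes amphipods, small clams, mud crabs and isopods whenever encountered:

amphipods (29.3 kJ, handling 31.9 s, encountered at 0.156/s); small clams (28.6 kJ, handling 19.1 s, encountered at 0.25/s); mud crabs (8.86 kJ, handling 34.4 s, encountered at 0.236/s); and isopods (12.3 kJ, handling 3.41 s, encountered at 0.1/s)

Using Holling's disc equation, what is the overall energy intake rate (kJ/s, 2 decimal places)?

Energy encountered per unit search time: 0.156×29.3 + 0.25×28.6 + 0.236×8.86 + 0.1×12.3 = 15.04 kJ/s.
Handling time per unit search time: 0.156×31.9 + 0.25×19.1 + 0.236×34.4 + 0.1×3.41 = 18.21.
Rate = 15.04/(1 + 18.21) = 0.783 kJ/s.

0.78 kJ/s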